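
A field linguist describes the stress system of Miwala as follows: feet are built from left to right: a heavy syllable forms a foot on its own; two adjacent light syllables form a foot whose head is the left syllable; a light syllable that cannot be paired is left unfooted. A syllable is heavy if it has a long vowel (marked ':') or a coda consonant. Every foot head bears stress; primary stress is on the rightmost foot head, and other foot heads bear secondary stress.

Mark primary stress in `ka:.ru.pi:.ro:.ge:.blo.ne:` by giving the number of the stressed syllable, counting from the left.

Weights: 1 ka: H, 2 ru L, 3 pi: H, 4 ro: H, 5 ge: H, 6 blo L, 7 ne: H.
Parse left to right (heavy = foot alone; LL = one foot; stranded L unfooted): (ˈka:) ru (ˈpi:) (ˈro:) (ˈge:) blo (ˈne:).
Foot heads: 1, 3, 4, 5, 7.
Primary stress on the rightmost head = syllable 7.
Primary stress: syllable 7 → ka:.ru.pi:.ro:.ge:.blo.ˈne:.

7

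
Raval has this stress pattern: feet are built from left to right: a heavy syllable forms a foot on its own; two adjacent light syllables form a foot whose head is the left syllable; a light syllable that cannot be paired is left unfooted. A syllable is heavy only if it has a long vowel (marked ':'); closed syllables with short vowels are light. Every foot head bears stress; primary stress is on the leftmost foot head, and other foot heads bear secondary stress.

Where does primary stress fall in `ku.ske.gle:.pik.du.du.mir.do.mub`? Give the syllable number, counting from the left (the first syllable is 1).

1

Weights: 1 ku L, 2 ske L, 3 gle: H, 4 pik L, 5 du L, 6 du L, 7 mir L, 8 do L, 9 mub L.
Parse left to right (heavy = foot alone; LL = one foot; stranded L unfooted): (ˈku.ske) (ˈgle:) (ˈpik.du) (ˈdu.mir) (ˈdo.mub).
Foot heads: 1, 3, 4, 6, 8.
Primary stress on the leftmost head = syllable 1.
Primary stress: syllable 1 → ˈku.ske.gle:.pik.du.du.mir.do.mub.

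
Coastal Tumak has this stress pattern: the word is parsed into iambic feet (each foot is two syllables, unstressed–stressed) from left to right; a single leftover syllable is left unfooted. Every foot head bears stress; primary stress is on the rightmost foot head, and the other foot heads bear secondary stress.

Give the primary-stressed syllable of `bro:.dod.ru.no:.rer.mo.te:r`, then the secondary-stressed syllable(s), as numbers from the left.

primary 6, secondary 2, 4

Parse left to right into iambic (σˈσ) feet: (bro:.ˈdod) (ru.ˈno:) (rer.ˈmo) te:r. Syllable 7 is left unfooted.
Foot heads (stressed positions): 2, 4, 6.
End Rule Rightmost: primary stress on the rightmost head = syllable 6.
Secondary stress on 2, 4: bro:.ˌdod.ru.ˌno:.rer.ˈmo.te:r.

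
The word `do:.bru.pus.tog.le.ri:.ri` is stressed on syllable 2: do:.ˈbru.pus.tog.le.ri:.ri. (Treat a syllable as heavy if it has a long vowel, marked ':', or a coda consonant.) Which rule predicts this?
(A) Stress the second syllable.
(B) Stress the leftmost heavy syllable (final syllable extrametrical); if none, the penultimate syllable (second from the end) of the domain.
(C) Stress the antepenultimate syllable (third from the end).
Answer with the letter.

Rule A → syllable 2 ✓.
Rule B → syllable 1 (observed: 2).
Rule C → syllable 5 (observed: 2).

A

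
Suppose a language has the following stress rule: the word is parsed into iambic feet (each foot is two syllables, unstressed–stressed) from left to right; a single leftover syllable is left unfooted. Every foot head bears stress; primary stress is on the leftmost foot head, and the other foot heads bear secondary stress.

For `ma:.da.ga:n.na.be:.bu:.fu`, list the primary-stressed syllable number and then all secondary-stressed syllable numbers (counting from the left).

primary 2, secondary 4, 6

Parse left to right into iambic (σˈσ) feet: (ma:.ˈda) (ga:n.ˈna) (be:.ˈbu:) fu. Syllable 7 is left unfooted.
Foot heads (stressed positions): 2, 4, 6.
End Rule Leftmost: primary stress on the leftmost head = syllable 2.
Secondary stress on 4, 6: ma:.ˈda.ga:n.ˌna.be:.ˌbu:.fu.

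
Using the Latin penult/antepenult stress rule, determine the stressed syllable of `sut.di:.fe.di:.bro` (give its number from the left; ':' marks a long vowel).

4

Classical Latin: stress the penult if heavy (long vowel or closed), else the antepenult.
Weights: 3 fe L, 4 di: H, 5 bro L.
The penult (syllable 4, di:) is heavy, so it takes stress.
Stress on syllable 4: sut.di:.fe.ˈdi:.bro.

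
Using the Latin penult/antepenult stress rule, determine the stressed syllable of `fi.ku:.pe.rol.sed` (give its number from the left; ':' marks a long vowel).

Classical Latin: stress the penult if heavy (long vowel or closed), else the antepenult.
Weights: 3 pe L, 4 rol H, 5 sed H.
The penult (syllable 4, rol) is heavy, so it takes stress.
Stress on syllable 4: fi.ku:.pe.ˈrol.sed.

4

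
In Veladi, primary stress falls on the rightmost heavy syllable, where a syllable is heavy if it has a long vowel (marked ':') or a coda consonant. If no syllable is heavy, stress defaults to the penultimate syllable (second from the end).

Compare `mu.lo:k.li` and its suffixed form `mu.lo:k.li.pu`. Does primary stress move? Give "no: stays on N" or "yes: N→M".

Base `mu.lo:k.li` (3 syllables):
  Weights: 1 mu L, 2 lo:k H, 3 li L.
  Heavy syllables in the domain: 2. The rightmost is syllable 2 (lo:k).
  → primary stress on syllable 2.
Suffixed `mu.lo:k.li.pu` (4 syllables):
  Weights: 1 mu L, 2 lo:k H, 3 li L, 4 pu L.
  Heavy syllables in the domain: 2. The rightmost is syllable 2 (lo:k).
  → primary stress on syllable 2.

no: stays on 2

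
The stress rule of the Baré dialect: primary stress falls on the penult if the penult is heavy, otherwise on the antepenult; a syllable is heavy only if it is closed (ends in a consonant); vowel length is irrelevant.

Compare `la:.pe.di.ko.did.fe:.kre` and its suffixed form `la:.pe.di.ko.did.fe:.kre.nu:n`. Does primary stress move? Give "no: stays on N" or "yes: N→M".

yes: 5→6

Base `la:.pe.di.ko.did.fe:.kre` (7 syllables):
  Weights: 5 did H, 6 fe: L, 7 kre L.
  The penult (syllable 6, fe:) is light, so stress falls on the antepenult (syllable 5, did).
  → primary stress on syllable 5.
Suffixed `la:.pe.di.ko.did.fe:.kre.nu:n` (8 syllables):
  Weights: 6 fe: L, 7 kre L, 8 nu:n H.
  The penult (syllable 7, kre) is light, so stress falls on the antepenult (syllable 6, fe:).
  → primary stress on syllable 6.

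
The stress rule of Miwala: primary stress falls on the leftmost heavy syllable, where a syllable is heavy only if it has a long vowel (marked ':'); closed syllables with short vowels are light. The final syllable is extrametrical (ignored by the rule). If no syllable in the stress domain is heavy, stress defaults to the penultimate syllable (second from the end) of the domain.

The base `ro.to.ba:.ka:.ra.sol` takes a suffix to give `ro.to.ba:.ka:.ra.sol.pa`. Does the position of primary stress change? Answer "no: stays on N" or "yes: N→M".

no: stays on 3

Base `ro.to.ba:.ka:.ra.sol` (6 syllables):
  The final syllable (6, sol) is extrametrical; the stress domain is syllables 1–5.
  Weights: 1 ro L, 2 to L, 3 ba: H, 4 ka: H, 5 ra L.
  Heavy syllables in the domain: 3, 4. The leftmost is syllable 3 (ba:).
  → primary stress on syllable 3.
Suffixed `ro.to.ba:.ka:.ra.sol.pa` (7 syllables):
  The final syllable (7, pa) is extrametrical; the stress domain is syllables 1–6.
  Weights: 1 ro L, 2 to L, 3 ba: H, 4 ka: H, 5 ra L, 6 sol L.
  Heavy syllables in the domain: 3, 4. The leftmost is syllable 3 (ba:).
  → primary stress on syllable 3.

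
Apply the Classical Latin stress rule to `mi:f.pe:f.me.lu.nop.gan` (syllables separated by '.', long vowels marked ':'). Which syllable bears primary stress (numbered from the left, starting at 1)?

5

Classical Latin: stress the penult if heavy (long vowel or closed), else the antepenult.
Weights: 4 lu L, 5 nop H, 6 gan H.
The penult (syllable 5, nop) is heavy, so it takes stress.
Stress on syllable 5: mi:f.pe:f.me.lu.ˈnop.gan.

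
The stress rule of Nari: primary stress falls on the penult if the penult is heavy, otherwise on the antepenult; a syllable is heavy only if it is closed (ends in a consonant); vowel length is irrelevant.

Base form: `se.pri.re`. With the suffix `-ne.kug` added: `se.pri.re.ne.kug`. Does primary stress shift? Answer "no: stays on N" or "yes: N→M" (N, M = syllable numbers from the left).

Base `se.pri.re` (3 syllables):
  Weights: 1 se L, 2 pri L, 3 re L.
  The penult (syllable 2, pri) is light, so stress falls on the antepenult (syllable 1, se).
  → primary stress on syllable 1.
Suffixed `se.pri.re.ne.kug` (5 syllables):
  Weights: 3 re L, 4 ne L, 5 kug H.
  The penult (syllable 4, ne) is light, so stress falls on the antepenult (syllable 3, re).
  → primary stress on syllable 3.

yes: 1→3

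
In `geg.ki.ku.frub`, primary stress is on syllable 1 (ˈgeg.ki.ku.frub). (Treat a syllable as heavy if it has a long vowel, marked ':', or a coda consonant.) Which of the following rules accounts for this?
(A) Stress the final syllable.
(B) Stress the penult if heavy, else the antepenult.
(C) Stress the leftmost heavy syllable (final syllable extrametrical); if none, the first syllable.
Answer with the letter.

Rule A → syllable 4 (observed: 1).
Rule B → syllable 2 (observed: 1).
Rule C → syllable 1 ✓.

C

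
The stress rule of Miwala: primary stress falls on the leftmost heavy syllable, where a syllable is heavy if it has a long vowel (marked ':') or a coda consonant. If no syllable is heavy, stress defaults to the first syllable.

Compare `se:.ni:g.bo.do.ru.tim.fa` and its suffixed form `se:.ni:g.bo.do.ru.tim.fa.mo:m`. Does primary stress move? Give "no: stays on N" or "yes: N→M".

Base `se:.ni:g.bo.do.ru.tim.fa` (7 syllables):
  Weights: 1 se: H, 2 ni:g H, 3 bo L, 4 do L, 5 ru L, 6 tim H, 7 fa L.
  Heavy syllables in the domain: 1, 2, 6. The leftmost is syllable 1 (se:).
  → primary stress on syllable 1.
Suffixed `se:.ni:g.bo.do.ru.tim.fa.mo:m` (8 syllables):
  Weights: 1 se: H, 2 ni:g H, 3 bo L, 4 do L, 5 ru L, 6 tim H, 7 fa L, 8 mo:m H.
  Heavy syllables in the domain: 1, 2, 6, 8. The leftmost is syllable 1 (se:).
  → primary stress on syllable 1.

no: stays on 1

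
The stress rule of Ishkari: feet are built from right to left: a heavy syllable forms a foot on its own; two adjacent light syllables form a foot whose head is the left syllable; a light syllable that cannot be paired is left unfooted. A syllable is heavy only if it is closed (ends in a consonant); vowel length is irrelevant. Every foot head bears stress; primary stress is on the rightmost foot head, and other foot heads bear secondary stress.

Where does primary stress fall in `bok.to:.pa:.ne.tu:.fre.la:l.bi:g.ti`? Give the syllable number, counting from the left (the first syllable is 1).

Weights: 1 bok H, 2 to: L, 3 pa: L, 4 ne L, 5 tu: L, 6 fre L, 7 la:l H, 8 bi:g H, 9 ti L.
Parse right to left (heavy = foot alone; LL = one foot; stranded L unfooted): (ˈbok) to: (ˈpa:.ne) (ˈtu:.fre) (ˈla:l) (ˈbi:g) ti.
Foot heads: 1, 3, 5, 7, 8.
Primary stress on the rightmost head = syllable 8.
Primary stress: syllable 8 → bok.to:.pa:.ne.tu:.fre.la:l.ˈbi:g.ti.

8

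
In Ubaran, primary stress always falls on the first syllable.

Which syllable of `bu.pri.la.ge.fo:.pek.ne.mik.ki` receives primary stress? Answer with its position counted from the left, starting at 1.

1

The word has 9 syllables; the first syllable is syllable 1 (bu).
Primary stress: syllable 1 → ˈbu.pri.la.ge.fo:.pek.ne.mik.ki.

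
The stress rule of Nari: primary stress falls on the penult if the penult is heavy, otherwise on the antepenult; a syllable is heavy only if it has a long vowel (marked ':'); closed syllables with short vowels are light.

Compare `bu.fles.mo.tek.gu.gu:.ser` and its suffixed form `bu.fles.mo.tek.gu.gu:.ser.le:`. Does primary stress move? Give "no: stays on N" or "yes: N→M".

no: stays on 6

Base `bu.fles.mo.tek.gu.gu:.ser` (7 syllables):
  Weights: 5 gu L, 6 gu: H, 7 ser L.
  The penult (syllable 6, gu:) is heavy, so it takes stress.
  → primary stress on syllable 6.
Suffixed `bu.fles.mo.tek.gu.gu:.ser.le:` (8 syllables):
  Weights: 6 gu: H, 7 ser L, 8 le: H.
  The penult (syllable 7, ser) is light, so stress falls on the antepenult (syllable 6, gu:).
  → primary stress on syllable 6.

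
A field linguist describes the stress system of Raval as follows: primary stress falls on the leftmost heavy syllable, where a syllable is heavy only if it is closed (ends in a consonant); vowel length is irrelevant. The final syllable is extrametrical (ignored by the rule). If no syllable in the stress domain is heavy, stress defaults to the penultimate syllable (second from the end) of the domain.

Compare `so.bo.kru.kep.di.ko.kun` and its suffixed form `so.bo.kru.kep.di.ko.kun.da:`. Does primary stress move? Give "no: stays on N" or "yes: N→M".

Base `so.bo.kru.kep.di.ko.kun` (7 syllables):
  The final syllable (7, kun) is extrametrical; the stress domain is syllables 1–6.
  Weights: 1 so L, 2 bo L, 3 kru L, 4 kep H, 5 di L, 6 ko L.
  Heavy syllables in the domain: 4. The leftmost is syllable 4 (kep).
  → primary stress on syllable 4.
Suffixed `so.bo.kru.kep.di.ko.kun.da:` (8 syllables):
  The final syllable (8, da:) is extrametrical; the stress domain is syllables 1–7.
  Weights: 1 so L, 2 bo L, 3 kru L, 4 kep H, 5 di L, 6 ko L, 7 kun H.
  Heavy syllables in the domain: 4, 7. The leftmost is syllable 4 (kep).
  → primary stress on syllable 4.

no: stays on 4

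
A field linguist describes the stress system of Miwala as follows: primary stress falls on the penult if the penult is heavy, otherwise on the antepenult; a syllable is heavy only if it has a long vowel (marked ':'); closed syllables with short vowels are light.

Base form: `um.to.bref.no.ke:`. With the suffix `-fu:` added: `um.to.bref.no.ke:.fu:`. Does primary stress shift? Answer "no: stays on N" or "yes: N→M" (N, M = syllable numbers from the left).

yes: 3→5

Base `um.to.bref.no.ke:` (5 syllables):
  Weights: 3 bref L, 4 no L, 5 ke: H.
  The penult (syllable 4, no) is light, so stress falls on the antepenult (syllable 3, bref).
  → primary stress on syllable 3.
Suffixed `um.to.bref.no.ke:.fu:` (6 syllables):
  Weights: 4 no L, 5 ke: H, 6 fu: H.
  The penult (syllable 5, ke:) is heavy, so it takes stress.
  → primary stress on syllable 5.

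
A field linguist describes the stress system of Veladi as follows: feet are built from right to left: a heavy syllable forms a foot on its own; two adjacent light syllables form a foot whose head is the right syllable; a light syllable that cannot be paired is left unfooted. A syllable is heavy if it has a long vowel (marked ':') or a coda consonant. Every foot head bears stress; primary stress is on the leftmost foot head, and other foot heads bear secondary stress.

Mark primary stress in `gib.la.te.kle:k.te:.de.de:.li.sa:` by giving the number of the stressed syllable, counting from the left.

Weights: 1 gib H, 2 la L, 3 te L, 4 kle:k H, 5 te: H, 6 de L, 7 de: H, 8 li L, 9 sa: H.
Parse right to left (heavy = foot alone; LL = one foot; stranded L unfooted): (ˈgib) (la.ˈte) (ˈkle:k) (ˈte:) de (ˈde:) li (ˈsa:).
Foot heads: 1, 3, 4, 5, 7, 9.
Primary stress on the leftmost head = syllable 1.
Primary stress: syllable 1 → ˈgib.la.te.kle:k.te:.de.de:.li.sa:.

1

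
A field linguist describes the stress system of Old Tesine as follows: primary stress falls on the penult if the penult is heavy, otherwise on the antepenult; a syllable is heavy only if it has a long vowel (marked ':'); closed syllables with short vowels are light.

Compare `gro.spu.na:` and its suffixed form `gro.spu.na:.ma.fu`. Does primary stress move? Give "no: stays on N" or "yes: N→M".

Base `gro.spu.na:` (3 syllables):
  Weights: 1 gro L, 2 spu L, 3 na: H.
  The penult (syllable 2, spu) is light, so stress falls on the antepenult (syllable 1, gro).
  → primary stress on syllable 1.
Suffixed `gro.spu.na:.ma.fu` (5 syllables):
  Weights: 3 na: H, 4 ma L, 5 fu L.
  The penult (syllable 4, ma) is light, so stress falls on the antepenult (syllable 3, na:).
  → primary stress on syllable 3.

yes: 1→3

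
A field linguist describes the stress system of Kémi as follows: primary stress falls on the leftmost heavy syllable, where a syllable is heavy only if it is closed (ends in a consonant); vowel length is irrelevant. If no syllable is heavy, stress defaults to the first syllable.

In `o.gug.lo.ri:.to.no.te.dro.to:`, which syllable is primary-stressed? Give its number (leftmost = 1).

Weights: 1 o L, 2 gug H, 3 lo L, 4 ri: L, 5 to L, 6 no L, 7 te L, 8 dro L, 9 to: L.
Heavy syllables in the domain: 2. The leftmost is syllable 2 (gug).
Primary stress: syllable 2 → o.ˈgug.lo.ri:.to.no.te.dro.to:.

2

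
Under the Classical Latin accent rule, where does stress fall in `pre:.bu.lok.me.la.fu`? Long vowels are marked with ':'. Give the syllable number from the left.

Classical Latin: stress the penult if heavy (long vowel or closed), else the antepenult.
Weights: 4 me L, 5 la L, 6 fu L.
The penult (syllable 5, la) is light, so stress falls on the antepenult (syllable 4, me).
Stress on syllable 4: pre:.bu.lok.ˈme.la.fu.

4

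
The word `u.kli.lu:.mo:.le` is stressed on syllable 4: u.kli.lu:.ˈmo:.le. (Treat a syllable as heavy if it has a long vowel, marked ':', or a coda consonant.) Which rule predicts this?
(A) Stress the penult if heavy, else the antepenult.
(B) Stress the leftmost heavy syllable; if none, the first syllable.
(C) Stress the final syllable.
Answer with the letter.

A

Rule A → syllable 4 ✓.
Rule B → syllable 3 (observed: 4).
Rule C → syllable 5 (observed: 4).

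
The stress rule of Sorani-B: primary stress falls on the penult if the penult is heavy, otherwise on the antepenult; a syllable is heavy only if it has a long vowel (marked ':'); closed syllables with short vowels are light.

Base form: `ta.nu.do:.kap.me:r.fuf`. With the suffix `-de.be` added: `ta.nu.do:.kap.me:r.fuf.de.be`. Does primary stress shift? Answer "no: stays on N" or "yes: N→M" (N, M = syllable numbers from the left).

yes: 5→6

Base `ta.nu.do:.kap.me:r.fuf` (6 syllables):
  Weights: 4 kap L, 5 me:r H, 6 fuf L.
  The penult (syllable 5, me:r) is heavy, so it takes stress.
  → primary stress on syllable 5.
Suffixed `ta.nu.do:.kap.me:r.fuf.de.be` (8 syllables):
  Weights: 6 fuf L, 7 de L, 8 be L.
  The penult (syllable 7, de) is light, so stress falls on the antepenult (syllable 6, fuf).
  → primary stress on syllable 6.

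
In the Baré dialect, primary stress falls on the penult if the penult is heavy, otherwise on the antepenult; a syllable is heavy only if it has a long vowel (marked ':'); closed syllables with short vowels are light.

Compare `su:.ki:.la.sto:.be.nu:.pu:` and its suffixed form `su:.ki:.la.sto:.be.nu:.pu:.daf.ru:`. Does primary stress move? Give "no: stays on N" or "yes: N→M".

yes: 6→7

Base `su:.ki:.la.sto:.be.nu:.pu:` (7 syllables):
  Weights: 5 be L, 6 nu: H, 7 pu: H.
  The penult (syllable 6, nu:) is heavy, so it takes stress.
  → primary stress on syllable 6.
Suffixed `su:.ki:.la.sto:.be.nu:.pu:.daf.ru:` (9 syllables):
  Weights: 7 pu: H, 8 daf L, 9 ru: H.
  The penult (syllable 8, daf) is light, so stress falls on the antepenult (syllable 7, pu:).
  → primary stress on syllable 7.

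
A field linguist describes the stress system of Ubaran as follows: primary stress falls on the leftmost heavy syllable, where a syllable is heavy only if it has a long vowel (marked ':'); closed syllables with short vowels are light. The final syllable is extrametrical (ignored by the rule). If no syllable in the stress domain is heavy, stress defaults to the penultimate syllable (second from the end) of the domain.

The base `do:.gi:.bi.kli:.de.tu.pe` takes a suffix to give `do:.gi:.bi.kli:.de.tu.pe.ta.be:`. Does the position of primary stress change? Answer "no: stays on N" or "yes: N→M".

no: stays on 1

Base `do:.gi:.bi.kli:.de.tu.pe` (7 syllables):
  The final syllable (7, pe) is extrametrical; the stress domain is syllables 1–6.
  Weights: 1 do: H, 2 gi: H, 3 bi L, 4 kli: H, 5 de L, 6 tu L.
  Heavy syllables in the domain: 1, 2, 4. The leftmost is syllable 1 (do:).
  → primary stress on syllable 1.
Suffixed `do:.gi:.bi.kli:.de.tu.pe.ta.be:` (9 syllables):
  The final syllable (9, be:) is extrametrical; the stress domain is syllables 1–8.
  Weights: 1 do: H, 2 gi: H, 3 bi L, 4 kli: H, 5 de L, 6 tu L, 7 pe L, 8 ta L.
  Heavy syllables in the domain: 1, 2, 4. The leftmost is syllable 1 (do:).
  → primary stress on syllable 1.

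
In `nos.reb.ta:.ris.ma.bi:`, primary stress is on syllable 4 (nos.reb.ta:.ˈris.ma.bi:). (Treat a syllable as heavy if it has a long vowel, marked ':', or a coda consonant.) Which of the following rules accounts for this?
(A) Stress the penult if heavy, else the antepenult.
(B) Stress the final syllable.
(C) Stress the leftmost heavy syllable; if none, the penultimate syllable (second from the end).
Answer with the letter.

Rule A → syllable 4 ✓.
Rule B → syllable 6 (observed: 4).
Rule C → syllable 1 (observed: 4).

A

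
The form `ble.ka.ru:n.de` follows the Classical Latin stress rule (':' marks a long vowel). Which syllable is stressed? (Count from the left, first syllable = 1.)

3

Classical Latin: stress the penult if heavy (long vowel or closed), else the antepenult.
Weights: 2 ka L, 3 ru:n H, 4 de L.
The penult (syllable 3, ru:n) is heavy, so it takes stress.
Stress on syllable 3: ble.ka.ˈru:n.de.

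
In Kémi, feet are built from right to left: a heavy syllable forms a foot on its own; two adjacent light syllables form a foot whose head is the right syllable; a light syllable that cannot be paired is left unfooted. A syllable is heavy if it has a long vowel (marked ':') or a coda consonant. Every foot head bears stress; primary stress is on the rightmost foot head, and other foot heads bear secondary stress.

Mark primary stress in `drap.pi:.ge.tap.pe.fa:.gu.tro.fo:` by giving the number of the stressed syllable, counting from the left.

Weights: 1 drap H, 2 pi: H, 3 ge L, 4 tap H, 5 pe L, 6 fa: H, 7 gu L, 8 tro L, 9 fo: H.
Parse right to left (heavy = foot alone; LL = one foot; stranded L unfooted): (ˈdrap) (ˈpi:) ge (ˈtap) pe (ˈfa:) (gu.ˈtro) (ˈfo:).
Foot heads: 1, 2, 4, 6, 8, 9.
Primary stress on the rightmost head = syllable 9.
Primary stress: syllable 9 → drap.pi:.ge.tap.pe.fa:.gu.tro.ˈfo:.

9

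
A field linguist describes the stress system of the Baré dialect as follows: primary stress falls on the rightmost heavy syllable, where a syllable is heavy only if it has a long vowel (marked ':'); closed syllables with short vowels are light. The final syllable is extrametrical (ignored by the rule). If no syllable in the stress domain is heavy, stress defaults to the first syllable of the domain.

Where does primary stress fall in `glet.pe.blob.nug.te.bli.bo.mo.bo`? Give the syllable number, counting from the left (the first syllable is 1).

1

The final syllable (9, bo) is extrametrical; the stress domain is syllables 1–8.
Weights: 1 glet L, 2 pe L, 3 blob L, 4 nug L, 5 te L, 6 bli L, 7 bo L, 8 mo L.
No heavy syllable in the domain; default to the first syllable of the domain = syllable 1.
Primary stress: syllable 1 → ˈglet.pe.blob.nug.te.bli.bo.mo.bo.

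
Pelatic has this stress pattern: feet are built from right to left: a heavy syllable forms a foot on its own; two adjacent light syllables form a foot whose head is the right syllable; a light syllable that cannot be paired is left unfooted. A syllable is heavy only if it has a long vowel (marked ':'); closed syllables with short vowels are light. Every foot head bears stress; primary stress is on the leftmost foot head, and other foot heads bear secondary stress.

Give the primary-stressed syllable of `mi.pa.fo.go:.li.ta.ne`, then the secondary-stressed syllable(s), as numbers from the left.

Weights: 1 mi L, 2 pa L, 3 fo L, 4 go: H, 5 li L, 6 ta L, 7 ne L.
Parse right to left (heavy = foot alone; LL = one foot; stranded L unfooted): mi (pa.ˈfo) (ˈgo:) li (ta.ˈne).
Foot heads: 3, 4, 7.
Primary stress on the leftmost head = syllable 3.
Secondary stress on 4, 7: mi.pa.ˈfo.ˌgo:.li.ta.ˌne.

primary 3, secondary 4, 7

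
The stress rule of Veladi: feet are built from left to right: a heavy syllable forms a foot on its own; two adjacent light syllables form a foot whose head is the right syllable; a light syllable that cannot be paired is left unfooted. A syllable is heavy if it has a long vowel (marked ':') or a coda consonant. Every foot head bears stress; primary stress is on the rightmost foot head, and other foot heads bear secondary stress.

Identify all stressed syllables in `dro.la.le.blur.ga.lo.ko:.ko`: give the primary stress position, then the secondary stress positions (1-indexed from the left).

Weights: 1 dro L, 2 la L, 3 le L, 4 blur H, 5 ga L, 6 lo L, 7 ko: H, 8 ko L.
Parse left to right (heavy = foot alone; LL = one foot; stranded L unfooted): (dro.ˈla) le (ˈblur) (ga.ˈlo) (ˈko:) ko.
Foot heads: 2, 4, 6, 7.
Primary stress on the rightmost head = syllable 7.
Secondary stress on 2, 4, 6: dro.ˌla.le.ˌblur.ga.ˌlo.ˈko:.ko.

primary 7, secondary 2, 4, 6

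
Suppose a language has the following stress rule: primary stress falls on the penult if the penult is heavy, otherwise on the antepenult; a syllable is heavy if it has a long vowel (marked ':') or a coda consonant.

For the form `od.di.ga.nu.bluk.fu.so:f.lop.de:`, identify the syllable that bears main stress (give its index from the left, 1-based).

Weights: 7 so:f H, 8 lop H, 9 de: H.
The penult (syllable 8, lop) is heavy, so it takes stress.
Primary stress: syllable 8 → od.di.ga.nu.bluk.fu.so:f.ˈlop.de:.

8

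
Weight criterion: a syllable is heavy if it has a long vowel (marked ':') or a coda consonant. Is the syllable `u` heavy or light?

light

`u`: short vowel, open (no coda). Short vowel, open → light.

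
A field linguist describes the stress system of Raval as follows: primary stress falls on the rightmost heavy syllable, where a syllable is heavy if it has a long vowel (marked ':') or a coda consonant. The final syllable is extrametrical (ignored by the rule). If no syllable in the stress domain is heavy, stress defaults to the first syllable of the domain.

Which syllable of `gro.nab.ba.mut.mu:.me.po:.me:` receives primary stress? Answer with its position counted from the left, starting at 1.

7

The final syllable (8, me:) is extrametrical; the stress domain is syllables 1–7.
Weights: 1 gro L, 2 nab H, 3 ba L, 4 mut H, 5 mu: H, 6 me L, 7 po: H.
Heavy syllables in the domain: 2, 4, 5, 7. The rightmost is syllable 7 (po:).
Primary stress: syllable 7 → gro.nab.ba.mut.mu:.me.ˈpo:.me:.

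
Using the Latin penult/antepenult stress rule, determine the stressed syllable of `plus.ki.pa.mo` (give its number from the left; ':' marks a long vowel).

Classical Latin: stress the penult if heavy (long vowel or closed), else the antepenult.
Weights: 2 ki L, 3 pa L, 4 mo L.
The penult (syllable 3, pa) is light, so stress falls on the antepenult (syllable 2, ki).
Stress on syllable 2: plus.ˈki.pa.mo.

2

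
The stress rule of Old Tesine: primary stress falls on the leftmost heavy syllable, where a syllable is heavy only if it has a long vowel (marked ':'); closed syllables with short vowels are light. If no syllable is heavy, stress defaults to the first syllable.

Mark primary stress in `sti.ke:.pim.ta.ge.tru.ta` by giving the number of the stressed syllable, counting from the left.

2

Weights: 1 sti L, 2 ke: H, 3 pim L, 4 ta L, 5 ge L, 6 tru L, 7 ta L.
Heavy syllables in the domain: 2. The leftmost is syllable 2 (ke:).
Primary stress: syllable 2 → sti.ˈke:.pim.ta.ge.tru.ta.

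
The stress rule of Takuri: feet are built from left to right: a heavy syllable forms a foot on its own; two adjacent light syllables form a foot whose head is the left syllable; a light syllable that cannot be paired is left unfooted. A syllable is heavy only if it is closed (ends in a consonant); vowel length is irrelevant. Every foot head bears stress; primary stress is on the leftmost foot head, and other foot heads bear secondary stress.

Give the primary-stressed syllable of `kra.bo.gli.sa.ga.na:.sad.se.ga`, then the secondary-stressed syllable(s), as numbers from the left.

primary 1, secondary 3, 5, 7, 8

Weights: 1 kra L, 2 bo L, 3 gli L, 4 sa L, 5 ga L, 6 na: L, 7 sad H, 8 se L, 9 ga L.
Parse left to right (heavy = foot alone; LL = one foot; stranded L unfooted): (ˈkra.bo) (ˈgli.sa) (ˈga.na:) (ˈsad) (ˈse.ga).
Foot heads: 1, 3, 5, 7, 8.
Primary stress on the leftmost head = syllable 1.
Secondary stress on 3, 5, 7, 8: ˈkra.bo.ˌgli.sa.ˌga.na:.ˌsad.ˌse.ga.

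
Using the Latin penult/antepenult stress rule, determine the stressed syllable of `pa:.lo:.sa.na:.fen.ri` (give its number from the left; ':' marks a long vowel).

Classical Latin: stress the penult if heavy (long vowel or closed), else the antepenult.
Weights: 4 na: H, 5 fen H, 6 ri L.
The penult (syllable 5, fen) is heavy, so it takes stress.
Stress on syllable 5: pa:.lo:.sa.na:.ˈfen.ri.

5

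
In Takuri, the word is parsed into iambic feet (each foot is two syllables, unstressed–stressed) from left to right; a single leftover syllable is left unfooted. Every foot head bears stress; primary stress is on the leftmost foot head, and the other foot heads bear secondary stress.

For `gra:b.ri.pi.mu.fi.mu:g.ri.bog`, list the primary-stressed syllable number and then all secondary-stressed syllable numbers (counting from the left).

primary 2, secondary 4, 6, 8

Parse left to right into iambic (σˈσ) feet: (gra:b.ˈri) (pi.ˈmu) (fi.ˈmu:g) (ri.ˈbog).
Foot heads (stressed positions): 2, 4, 6, 8.
End Rule Leftmost: primary stress on the leftmost head = syllable 2.
Secondary stress on 4, 6, 8: gra:b.ˈri.pi.ˌmu.fi.ˌmu:g.ri.ˌbog.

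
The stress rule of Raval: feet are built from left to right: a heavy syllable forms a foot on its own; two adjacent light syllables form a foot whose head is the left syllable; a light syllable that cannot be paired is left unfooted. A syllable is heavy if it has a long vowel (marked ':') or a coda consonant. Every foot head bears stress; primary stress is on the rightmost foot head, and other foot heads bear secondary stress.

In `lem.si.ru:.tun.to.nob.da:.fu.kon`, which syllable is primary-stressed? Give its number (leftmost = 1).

Weights: 1 lem H, 2 si L, 3 ru: H, 4 tun H, 5 to L, 6 nob H, 7 da: H, 8 fu L, 9 kon H.
Parse left to right (heavy = foot alone; LL = one foot; stranded L unfooted): (ˈlem) si (ˈru:) (ˈtun) to (ˈnob) (ˈda:) fu (ˈkon).
Foot heads: 1, 3, 4, 6, 7, 9.
Primary stress on the rightmost head = syllable 9.
Primary stress: syllable 9 → lem.si.ru:.tun.to.nob.da:.fu.ˈkon.

9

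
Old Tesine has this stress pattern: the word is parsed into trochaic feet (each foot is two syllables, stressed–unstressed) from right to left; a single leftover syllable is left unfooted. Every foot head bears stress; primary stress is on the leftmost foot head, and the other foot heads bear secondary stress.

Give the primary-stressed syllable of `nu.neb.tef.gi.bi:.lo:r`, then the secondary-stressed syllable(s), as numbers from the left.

Parse right to left into trochaic (ˈσσ) feet: (ˈnu.neb) (ˈtef.gi) (ˈbi:.lo:r).
Foot heads (stressed positions): 1, 3, 5.
End Rule Leftmost: primary stress on the leftmost head = syllable 1.
Secondary stress on 3, 5: ˈnu.neb.ˌtef.gi.ˌbi:.lo:r.

primary 1, secondary 3, 5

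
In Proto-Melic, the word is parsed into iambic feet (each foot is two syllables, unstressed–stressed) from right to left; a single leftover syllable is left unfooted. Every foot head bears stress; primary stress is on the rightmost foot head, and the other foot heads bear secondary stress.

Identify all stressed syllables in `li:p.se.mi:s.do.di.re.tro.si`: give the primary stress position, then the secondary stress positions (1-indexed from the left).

Parse right to left into iambic (σˈσ) feet: (li:p.ˈse) (mi:s.ˈdo) (di.ˈre) (tro.ˈsi).
Foot heads (stressed positions): 2, 4, 6, 8.
End Rule Rightmost: primary stress on the rightmost head = syllable 8.
Secondary stress on 2, 4, 6: li:p.ˌse.mi:s.ˌdo.di.ˌre.tro.ˈsi.

primary 8, secondary 2, 4, 6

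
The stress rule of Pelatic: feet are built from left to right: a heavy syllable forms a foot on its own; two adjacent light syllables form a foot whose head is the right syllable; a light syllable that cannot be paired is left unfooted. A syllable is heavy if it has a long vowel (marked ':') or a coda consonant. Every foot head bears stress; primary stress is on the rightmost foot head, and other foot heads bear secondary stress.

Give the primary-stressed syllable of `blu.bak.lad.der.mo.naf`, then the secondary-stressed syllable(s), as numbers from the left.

primary 6, secondary 2, 3, 4

Weights: 1 blu L, 2 bak H, 3 lad H, 4 der H, 5 mo L, 6 naf H.
Parse left to right (heavy = foot alone; LL = one foot; stranded L unfooted): blu (ˈbak) (ˈlad) (ˈder) mo (ˈnaf).
Foot heads: 2, 3, 4, 6.
Primary stress on the rightmost head = syllable 6.
Secondary stress on 2, 3, 4: blu.ˌbak.ˌlad.ˌder.mo.ˈnaf.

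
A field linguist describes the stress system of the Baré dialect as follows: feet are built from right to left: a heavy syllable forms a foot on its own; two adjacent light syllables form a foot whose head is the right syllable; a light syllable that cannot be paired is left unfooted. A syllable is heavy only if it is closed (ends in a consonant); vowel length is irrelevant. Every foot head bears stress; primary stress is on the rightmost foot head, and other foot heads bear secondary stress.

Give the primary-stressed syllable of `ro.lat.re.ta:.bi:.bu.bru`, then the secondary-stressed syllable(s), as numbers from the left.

primary 7, secondary 2, 5

Weights: 1 ro L, 2 lat H, 3 re L, 4 ta: L, 5 bi: L, 6 bu L, 7 bru L.
Parse right to left (heavy = foot alone; LL = one foot; stranded L unfooted): ro (ˈlat) re (ta:.ˈbi:) (bu.ˈbru).
Foot heads: 2, 5, 7.
Primary stress on the rightmost head = syllable 7.
Secondary stress on 2, 5: ro.ˌlat.re.ta:.ˌbi:.bu.ˈbru.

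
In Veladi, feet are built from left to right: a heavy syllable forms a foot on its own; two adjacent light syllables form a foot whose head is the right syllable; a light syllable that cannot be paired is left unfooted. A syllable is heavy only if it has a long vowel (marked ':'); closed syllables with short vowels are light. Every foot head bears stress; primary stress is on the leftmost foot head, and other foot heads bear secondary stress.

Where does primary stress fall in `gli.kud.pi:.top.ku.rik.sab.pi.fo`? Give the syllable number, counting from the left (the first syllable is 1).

Weights: 1 gli L, 2 kud L, 3 pi: H, 4 top L, 5 ku L, 6 rik L, 7 sab L, 8 pi L, 9 fo L.
Parse left to right (heavy = foot alone; LL = one foot; stranded L unfooted): (gli.ˈkud) (ˈpi:) (top.ˈku) (rik.ˈsab) (pi.ˈfo).
Foot heads: 2, 3, 5, 7, 9.
Primary stress on the leftmost head = syllable 2.
Primary stress: syllable 2 → gli.ˈkud.pi:.top.ku.rik.sab.pi.fo.

2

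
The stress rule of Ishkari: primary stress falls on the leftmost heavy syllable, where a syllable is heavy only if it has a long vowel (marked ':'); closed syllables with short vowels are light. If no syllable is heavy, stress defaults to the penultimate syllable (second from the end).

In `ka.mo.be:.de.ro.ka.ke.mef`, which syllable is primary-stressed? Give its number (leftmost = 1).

Weights: 1 ka L, 2 mo L, 3 be: H, 4 de L, 5 ro L, 6 ka L, 7 ke L, 8 mef L.
Heavy syllables in the domain: 3. The leftmost is syllable 3 (be:).
Primary stress: syllable 3 → ka.mo.ˈbe:.de.ro.ka.ke.mef.

3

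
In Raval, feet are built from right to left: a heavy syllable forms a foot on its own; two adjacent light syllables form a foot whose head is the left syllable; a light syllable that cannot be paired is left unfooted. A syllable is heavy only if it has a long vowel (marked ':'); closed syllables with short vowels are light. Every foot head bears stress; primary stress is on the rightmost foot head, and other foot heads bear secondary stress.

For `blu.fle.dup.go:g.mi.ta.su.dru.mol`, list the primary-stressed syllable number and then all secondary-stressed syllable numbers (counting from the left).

Weights: 1 blu L, 2 fle L, 3 dup L, 4 go:g H, 5 mi L, 6 ta L, 7 su L, 8 dru L, 9 mol L.
Parse right to left (heavy = foot alone; LL = one foot; stranded L unfooted): blu (ˈfle.dup) (ˈgo:g) mi (ˈta.su) (ˈdru.mol).
Foot heads: 2, 4, 6, 8.
Primary stress on the rightmost head = syllable 8.
Secondary stress on 2, 4, 6: blu.ˌfle.dup.ˌgo:g.mi.ˌta.su.ˈdru.mol.

primary 8, secondary 2, 4, 6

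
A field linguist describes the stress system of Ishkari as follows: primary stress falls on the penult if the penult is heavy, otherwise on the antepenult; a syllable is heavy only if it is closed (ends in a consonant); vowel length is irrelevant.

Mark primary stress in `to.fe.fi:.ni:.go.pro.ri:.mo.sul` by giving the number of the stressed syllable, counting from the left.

7

Weights: 7 ri: L, 8 mo L, 9 sul H.
The penult (syllable 8, mo) is light, so stress falls on the antepenult (syllable 7, ri:).
Primary stress: syllable 7 → to.fe.fi:.ni:.go.pro.ˈri:.mo.sul.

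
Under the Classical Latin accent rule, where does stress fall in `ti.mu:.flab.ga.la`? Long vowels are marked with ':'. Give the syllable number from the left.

Classical Latin: stress the penult if heavy (long vowel or closed), else the antepenult.
Weights: 3 flab H, 4 ga L, 5 la L.
The penult (syllable 4, ga) is light, so stress falls on the antepenult (syllable 3, flab).
Stress on syllable 3: ti.mu:.ˈflab.ga.la.

3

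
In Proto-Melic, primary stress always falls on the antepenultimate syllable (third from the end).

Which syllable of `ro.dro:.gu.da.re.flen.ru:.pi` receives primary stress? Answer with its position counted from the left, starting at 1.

The word has 8 syllables; the antepenultimate syllable (third from the end) is syllable 6 (flen).
Primary stress: syllable 6 → ro.dro:.gu.da.re.ˈflen.ru:.pi.

6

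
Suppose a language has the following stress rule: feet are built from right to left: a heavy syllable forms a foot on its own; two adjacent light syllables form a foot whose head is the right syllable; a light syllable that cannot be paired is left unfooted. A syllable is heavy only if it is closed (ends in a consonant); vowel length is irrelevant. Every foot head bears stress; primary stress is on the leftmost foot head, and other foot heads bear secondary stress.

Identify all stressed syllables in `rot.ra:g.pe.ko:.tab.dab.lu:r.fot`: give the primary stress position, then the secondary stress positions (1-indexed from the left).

Weights: 1 rot H, 2 ra:g H, 3 pe L, 4 ko: L, 5 tab H, 6 dab H, 7 lu:r H, 8 fot H.
Parse right to left (heavy = foot alone; LL = one foot; stranded L unfooted): (ˈrot) (ˈra:g) (pe.ˈko:) (ˈtab) (ˈdab) (ˈlu:r) (ˈfot).
Foot heads: 1, 2, 4, 5, 6, 7, 8.
Primary stress on the leftmost head = syllable 1.
Secondary stress on 2, 4, 5, 6, 7, 8: ˈrot.ˌra:g.pe.ˌko:.ˌtab.ˌdab.ˌlu:r.ˌfot.

primary 1, secondary 2, 4, 5, 6, 7, 8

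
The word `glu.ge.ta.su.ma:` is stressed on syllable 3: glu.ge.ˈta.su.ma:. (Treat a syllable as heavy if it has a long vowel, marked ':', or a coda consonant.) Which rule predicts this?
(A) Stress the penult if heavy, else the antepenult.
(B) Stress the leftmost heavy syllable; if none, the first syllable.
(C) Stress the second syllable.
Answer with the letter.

Rule A → syllable 3 ✓.
Rule B → syllable 5 (observed: 3).
Rule C → syllable 2 (observed: 3).

A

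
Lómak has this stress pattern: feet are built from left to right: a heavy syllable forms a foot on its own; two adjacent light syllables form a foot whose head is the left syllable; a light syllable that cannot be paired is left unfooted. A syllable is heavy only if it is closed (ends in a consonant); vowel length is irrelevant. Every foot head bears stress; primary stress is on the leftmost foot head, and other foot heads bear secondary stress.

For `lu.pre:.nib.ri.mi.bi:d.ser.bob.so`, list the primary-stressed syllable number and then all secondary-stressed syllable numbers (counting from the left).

Weights: 1 lu L, 2 pre: L, 3 nib H, 4 ri L, 5 mi L, 6 bi:d H, 7 ser H, 8 bob H, 9 so L.
Parse left to right (heavy = foot alone; LL = one foot; stranded L unfooted): (ˈlu.pre:) (ˈnib) (ˈri.mi) (ˈbi:d) (ˈser) (ˈbob) so.
Foot heads: 1, 3, 4, 6, 7, 8.
Primary stress on the leftmost head = syllable 1.
Secondary stress on 3, 4, 6, 7, 8: ˈlu.pre:.ˌnib.ˌri.mi.ˌbi:d.ˌser.ˌbob.so.

primary 1, secondary 3, 4, 6, 7, 8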